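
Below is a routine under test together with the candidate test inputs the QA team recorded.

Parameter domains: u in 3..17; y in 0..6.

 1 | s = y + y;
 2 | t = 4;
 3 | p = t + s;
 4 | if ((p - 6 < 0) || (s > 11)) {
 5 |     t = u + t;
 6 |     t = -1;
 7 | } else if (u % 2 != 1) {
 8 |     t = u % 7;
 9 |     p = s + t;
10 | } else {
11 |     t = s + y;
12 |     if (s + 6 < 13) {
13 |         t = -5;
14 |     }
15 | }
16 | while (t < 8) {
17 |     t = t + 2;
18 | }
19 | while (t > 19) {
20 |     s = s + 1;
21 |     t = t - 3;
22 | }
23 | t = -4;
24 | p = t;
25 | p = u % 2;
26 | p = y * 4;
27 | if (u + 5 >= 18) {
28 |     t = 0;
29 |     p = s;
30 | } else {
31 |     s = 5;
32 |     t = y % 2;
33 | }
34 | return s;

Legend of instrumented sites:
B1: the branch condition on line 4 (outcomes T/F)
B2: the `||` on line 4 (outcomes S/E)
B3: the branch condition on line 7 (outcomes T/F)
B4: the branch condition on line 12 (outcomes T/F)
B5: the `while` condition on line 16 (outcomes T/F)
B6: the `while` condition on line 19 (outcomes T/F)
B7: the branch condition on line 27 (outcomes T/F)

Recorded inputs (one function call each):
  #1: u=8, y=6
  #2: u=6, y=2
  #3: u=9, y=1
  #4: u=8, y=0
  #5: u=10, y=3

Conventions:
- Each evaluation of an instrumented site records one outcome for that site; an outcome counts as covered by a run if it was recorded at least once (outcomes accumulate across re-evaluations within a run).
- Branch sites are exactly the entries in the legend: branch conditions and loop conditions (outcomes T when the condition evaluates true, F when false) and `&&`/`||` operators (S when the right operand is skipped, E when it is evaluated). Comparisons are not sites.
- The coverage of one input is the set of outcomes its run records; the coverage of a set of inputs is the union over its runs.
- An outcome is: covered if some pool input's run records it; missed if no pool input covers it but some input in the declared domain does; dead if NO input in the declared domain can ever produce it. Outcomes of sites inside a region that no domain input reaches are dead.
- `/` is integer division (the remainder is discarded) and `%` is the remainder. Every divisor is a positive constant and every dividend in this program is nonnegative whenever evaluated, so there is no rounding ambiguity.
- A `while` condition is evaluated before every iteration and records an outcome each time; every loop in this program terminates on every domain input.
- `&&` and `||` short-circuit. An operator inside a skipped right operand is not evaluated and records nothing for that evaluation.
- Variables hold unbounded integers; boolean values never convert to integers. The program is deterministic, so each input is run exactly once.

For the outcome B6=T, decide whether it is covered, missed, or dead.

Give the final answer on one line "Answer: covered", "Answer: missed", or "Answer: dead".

no pool input records B6=T
checking all 105 inputs in the declared domain: B6=T is never recorded -> dead

Answer: dead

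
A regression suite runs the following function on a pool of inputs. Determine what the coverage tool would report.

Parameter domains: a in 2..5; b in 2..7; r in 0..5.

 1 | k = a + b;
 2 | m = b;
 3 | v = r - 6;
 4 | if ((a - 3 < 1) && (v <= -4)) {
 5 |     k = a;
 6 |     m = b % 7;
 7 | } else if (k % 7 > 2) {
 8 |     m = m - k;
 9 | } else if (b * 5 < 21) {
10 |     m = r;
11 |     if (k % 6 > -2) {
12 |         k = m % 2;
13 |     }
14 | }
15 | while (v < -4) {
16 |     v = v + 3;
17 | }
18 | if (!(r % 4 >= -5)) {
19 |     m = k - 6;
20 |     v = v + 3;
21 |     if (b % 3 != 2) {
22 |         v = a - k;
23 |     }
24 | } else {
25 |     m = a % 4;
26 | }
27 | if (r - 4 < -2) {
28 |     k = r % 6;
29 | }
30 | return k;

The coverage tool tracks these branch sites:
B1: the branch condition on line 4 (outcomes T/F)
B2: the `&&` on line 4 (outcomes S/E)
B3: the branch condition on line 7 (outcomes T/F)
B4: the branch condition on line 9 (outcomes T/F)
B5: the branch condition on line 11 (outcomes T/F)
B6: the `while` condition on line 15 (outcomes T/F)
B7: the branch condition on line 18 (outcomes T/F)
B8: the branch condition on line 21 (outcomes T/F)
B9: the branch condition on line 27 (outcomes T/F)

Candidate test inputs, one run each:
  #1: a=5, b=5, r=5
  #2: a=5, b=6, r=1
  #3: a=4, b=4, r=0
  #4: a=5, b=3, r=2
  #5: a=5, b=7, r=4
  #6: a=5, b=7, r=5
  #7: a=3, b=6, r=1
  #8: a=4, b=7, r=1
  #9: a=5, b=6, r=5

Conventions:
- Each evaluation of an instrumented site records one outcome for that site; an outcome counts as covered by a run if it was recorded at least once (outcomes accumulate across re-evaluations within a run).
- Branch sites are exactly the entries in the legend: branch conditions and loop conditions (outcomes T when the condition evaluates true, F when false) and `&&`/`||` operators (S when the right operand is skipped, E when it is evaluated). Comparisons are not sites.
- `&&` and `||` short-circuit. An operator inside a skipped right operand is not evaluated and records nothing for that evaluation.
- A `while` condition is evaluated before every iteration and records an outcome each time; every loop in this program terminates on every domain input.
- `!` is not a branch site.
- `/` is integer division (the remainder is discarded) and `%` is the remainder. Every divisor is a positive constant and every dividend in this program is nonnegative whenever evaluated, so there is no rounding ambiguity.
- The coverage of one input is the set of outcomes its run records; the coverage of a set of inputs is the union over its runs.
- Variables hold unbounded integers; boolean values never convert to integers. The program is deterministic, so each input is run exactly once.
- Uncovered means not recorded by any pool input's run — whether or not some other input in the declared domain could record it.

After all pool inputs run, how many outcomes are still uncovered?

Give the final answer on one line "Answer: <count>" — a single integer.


input #1 (a=5, b=5, r=5): events B2->S, B1->F, B3->T, B6->F, B7->F, B9->F; covers B1=F, B2=S, B3=T, B6=F, B7=F, B9=F
input #2 (a=5, b=6, r=1): events B2->S, B1->F, B3->T, B6->T, B6->F, B7->F, B9->T; covers B1=F, B2=S, B3=T, B6=T, B6=F, B7=F, B9=T
input #3 (a=4, b=4, r=0): events B2->S, B1->F, B3->F, B4->T, B5->T, B6->T, B6->F, B7->F, B9->T; covers B1=F, B2=S, B3=F, B4=T, B5=T, B6=T, B6=F, B7=F, B9=T
input #4 (a=5, b=3, r=2): events B2->S, B1->F, B3->F, B4->T, B5->T, B6->F, B7->F, B9->F; covers B1=F, B2=S, B3=F, B4=T, B5=T, B6=F, B7=F, B9=F
input #5 (a=5, b=7, r=4): events B2->S, B1->F, B3->T, B6->F, B7->F, B9->F; covers B1=F, B2=S, B3=T, B6=F, B7=F, B9=F
input #6 (a=5, b=7, r=5): events B2->S, B1->F, B3->T, B6->F, B7->F, B9->F; covers B1=F, B2=S, B3=T, B6=F, B7=F, B9=F
input #7 (a=3, b=6, r=1): events B2->E, B1->T, B6->T, B6->F, B7->F, B9->T; covers B1=T, B2=E, B6=T, B6=F, B7=F, B9=T
input #8 (a=4, b=7, r=1): events B2->S, B1->F, B3->T, B6->T, B6->F, B7->F, B9->T; covers B1=F, B2=S, B3=T, B6=T, B6=F, B7=F, B9=T
input #9 (a=5, b=6, r=5): events B2->S, B1->F, B3->T, B6->F, B7->F, B9->F; covers B1=F, B2=S, B3=T, B6=F, B7=F, B9=F
union over the pool: B1=T, B1=F, B2=S, B2=E, B3=T, B3=F, B4=T, B5=T, B6=T, B6=F, B7=F, B9=T, B9=F
uncovered (5 of 18): B4=F, B5=F, B7=T, B8=T, B8=F
Answer: 5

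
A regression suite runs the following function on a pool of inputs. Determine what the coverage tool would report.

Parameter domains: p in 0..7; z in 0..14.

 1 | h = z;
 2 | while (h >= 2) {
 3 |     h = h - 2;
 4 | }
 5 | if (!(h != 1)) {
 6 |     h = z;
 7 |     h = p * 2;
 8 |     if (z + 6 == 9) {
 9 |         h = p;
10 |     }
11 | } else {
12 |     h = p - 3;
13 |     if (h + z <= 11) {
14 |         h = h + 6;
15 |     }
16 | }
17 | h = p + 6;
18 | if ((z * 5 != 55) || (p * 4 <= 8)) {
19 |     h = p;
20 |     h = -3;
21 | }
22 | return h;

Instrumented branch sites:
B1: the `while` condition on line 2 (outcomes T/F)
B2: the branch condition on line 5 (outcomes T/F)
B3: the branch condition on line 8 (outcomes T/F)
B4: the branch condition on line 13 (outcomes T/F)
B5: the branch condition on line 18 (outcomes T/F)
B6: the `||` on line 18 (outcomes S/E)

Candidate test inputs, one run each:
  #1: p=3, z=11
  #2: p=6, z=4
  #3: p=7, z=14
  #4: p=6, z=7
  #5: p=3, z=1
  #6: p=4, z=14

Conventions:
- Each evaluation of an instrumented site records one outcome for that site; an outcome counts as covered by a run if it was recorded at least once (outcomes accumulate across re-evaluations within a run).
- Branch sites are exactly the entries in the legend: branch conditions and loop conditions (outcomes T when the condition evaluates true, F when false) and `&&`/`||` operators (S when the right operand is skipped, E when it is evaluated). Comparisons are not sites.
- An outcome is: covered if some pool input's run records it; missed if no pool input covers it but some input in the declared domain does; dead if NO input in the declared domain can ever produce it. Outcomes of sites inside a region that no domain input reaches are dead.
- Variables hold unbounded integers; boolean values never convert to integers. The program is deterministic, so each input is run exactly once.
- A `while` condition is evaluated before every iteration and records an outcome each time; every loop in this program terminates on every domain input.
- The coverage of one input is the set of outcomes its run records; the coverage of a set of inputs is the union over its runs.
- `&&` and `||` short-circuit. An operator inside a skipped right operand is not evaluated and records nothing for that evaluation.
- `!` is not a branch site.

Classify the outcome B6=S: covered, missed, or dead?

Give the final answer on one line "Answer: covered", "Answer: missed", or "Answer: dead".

B6=S is recorded by pool input(s) 2, 3, 4, 5, 6 -> covered

Answer: covered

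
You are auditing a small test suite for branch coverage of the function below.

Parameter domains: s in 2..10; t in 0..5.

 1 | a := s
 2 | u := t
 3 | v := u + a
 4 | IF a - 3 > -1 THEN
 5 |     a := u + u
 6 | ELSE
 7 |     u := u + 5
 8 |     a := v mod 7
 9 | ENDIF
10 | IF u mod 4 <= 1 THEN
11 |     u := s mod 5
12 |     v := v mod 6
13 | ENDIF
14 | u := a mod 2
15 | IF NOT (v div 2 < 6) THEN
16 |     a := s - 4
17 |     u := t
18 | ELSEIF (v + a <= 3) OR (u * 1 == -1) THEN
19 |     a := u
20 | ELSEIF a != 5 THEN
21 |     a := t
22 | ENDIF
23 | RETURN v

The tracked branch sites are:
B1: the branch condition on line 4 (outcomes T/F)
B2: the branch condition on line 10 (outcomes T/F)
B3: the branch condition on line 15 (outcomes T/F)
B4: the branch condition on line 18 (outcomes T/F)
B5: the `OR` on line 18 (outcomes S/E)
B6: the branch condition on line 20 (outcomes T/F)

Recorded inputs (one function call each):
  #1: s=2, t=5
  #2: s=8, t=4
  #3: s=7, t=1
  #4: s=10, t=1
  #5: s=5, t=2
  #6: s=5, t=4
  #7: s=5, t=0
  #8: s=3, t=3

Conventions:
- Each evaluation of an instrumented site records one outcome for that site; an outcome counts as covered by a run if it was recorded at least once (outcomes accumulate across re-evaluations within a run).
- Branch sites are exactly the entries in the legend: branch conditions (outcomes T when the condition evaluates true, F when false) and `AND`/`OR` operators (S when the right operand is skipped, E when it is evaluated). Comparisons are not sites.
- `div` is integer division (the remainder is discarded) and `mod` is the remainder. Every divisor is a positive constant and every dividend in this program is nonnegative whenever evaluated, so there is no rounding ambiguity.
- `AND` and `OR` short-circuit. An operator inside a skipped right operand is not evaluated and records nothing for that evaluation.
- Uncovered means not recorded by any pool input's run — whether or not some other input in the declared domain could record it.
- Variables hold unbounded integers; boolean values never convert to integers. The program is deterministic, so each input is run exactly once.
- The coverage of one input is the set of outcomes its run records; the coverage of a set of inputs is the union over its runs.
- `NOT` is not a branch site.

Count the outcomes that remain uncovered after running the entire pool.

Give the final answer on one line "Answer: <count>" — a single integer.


run #1 (s=2, t=5) runs B1->F, B2->F, B3->F, B5->E, B4->F, B6->T; records B1=F, B2=F, B3=F, B4=F, B5=E, B6=T
run #2 (s=8, t=4) runs B1->T, B2->T, B3->F, B5->E, B4->F, B6->T; records B1=T, B2=T, B3=F, B4=F, B5=E, B6=T
run #3 (s=7, t=1) runs B1->T, B2->T, B3->F, B5->E, B4->F, B6->T; records B1=T, B2=T, B3=F, B4=F, B5=E, B6=T
run #4 (s=10, t=1) runs B1->T, B2->T, B3->F, B5->E, B4->F, B6->T; records B1=T, B2=T, B3=F, B4=F, B5=E, B6=T
run #5 (s=5, t=2) runs B1->T, B2->F, B3->F, B5->E, B4->F, B6->T; records B1=T, B2=F, B3=F, B4=F, B5=E, B6=T
run #6 (s=5, t=4) runs B1->T, B2->T, B3->F, B5->E, B4->F, B6->T; records B1=T, B2=T, B3=F, B4=F, B5=E, B6=T
run #7 (s=5, t=0) runs B1->T, B2->T, B3->F, B5->E, B4->F, B6->T; records B1=T, B2=T, B3=F, B4=F, B5=E, B6=T
run #8 (s=3, t=3) runs B1->T, B2->F, B3->F, B5->E, B4->F, B6->T; records B1=T, B2=F, B3=F, B4=F, B5=E, B6=T
union over the pool: B1=T, B1=F, B2=T, B2=F, B3=F, B4=F, B5=E, B6=T
uncovered (4 of 12): B3=T, B4=T, B5=S, B6=F
Answer: 4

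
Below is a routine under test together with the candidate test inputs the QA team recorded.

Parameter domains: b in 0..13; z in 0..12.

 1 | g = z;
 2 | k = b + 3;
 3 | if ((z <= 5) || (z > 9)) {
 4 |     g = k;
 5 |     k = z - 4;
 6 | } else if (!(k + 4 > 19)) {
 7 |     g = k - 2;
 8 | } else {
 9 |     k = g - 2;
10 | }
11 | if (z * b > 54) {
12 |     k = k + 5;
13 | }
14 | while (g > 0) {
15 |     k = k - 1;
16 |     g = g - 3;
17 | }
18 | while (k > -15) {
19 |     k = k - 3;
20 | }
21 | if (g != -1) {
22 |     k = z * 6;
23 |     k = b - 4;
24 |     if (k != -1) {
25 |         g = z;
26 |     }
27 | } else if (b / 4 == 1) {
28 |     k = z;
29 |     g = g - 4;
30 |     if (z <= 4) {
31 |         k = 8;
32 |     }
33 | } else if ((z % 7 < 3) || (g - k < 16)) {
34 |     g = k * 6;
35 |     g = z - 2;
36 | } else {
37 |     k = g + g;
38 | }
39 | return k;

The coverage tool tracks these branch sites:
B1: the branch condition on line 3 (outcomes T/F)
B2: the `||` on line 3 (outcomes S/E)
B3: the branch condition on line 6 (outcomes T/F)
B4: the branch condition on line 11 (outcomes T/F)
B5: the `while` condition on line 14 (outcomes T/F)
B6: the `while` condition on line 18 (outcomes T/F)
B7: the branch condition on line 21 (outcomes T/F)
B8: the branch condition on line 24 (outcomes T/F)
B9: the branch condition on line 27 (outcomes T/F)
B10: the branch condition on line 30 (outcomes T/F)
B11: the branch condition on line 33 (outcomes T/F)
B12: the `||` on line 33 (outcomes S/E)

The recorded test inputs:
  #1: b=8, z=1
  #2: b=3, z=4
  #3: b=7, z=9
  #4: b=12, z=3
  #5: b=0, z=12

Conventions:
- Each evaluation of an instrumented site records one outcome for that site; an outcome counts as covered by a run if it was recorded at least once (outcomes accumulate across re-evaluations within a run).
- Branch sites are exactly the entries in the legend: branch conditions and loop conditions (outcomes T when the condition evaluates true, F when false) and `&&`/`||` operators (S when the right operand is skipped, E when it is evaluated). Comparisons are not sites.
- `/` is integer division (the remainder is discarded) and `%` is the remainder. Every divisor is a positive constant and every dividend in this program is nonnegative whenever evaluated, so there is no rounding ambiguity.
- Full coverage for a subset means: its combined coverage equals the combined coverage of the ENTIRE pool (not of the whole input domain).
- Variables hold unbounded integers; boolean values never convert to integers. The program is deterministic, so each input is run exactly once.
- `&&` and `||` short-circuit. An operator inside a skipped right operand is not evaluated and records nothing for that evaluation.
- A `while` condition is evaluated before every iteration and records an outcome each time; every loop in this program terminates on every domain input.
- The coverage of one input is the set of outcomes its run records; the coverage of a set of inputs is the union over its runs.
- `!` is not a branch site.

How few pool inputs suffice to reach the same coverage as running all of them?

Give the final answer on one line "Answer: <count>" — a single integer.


test 1 (b=8, z=1) fires B2->S, B1->T, B4->F, B5->T, B5->T, B5->T, B5->T, B5->F, B6->T, B6->T, B6->T, B6->F, B7->F, B9->F, ...; hits B1=T, B2=S, B4=F, B5=T, B5=F, B6=T, B6=F, B7=F, B9=F, B11=T, B12=S
test 2 (b=3, z=4) fires B2->S, B1->T, B4->F, B5->T, B5->T, B5->F, B6->T, B6->T, B6->T, B6->T, B6->T, B6->F, B7->T, B8->F; hits B1=T, B2=S, B4=F, B5=T, B5=F, B6=T, B6=F, B7=T, B8=F
test 3 (b=7, z=9) fires B2->E, B1->F, B3->T, B4->T, B5->T, B5->T, B5->T, B5->F, B6->T, B6->T, B6->T, B6->T, B6->T, B6->T, ...; hits B1=F, B2=E, B3=T, B4=T, B5=T, B5=F, B6=T, B6=F, B7=F, B9=T, B10=F
test 4 (b=12, z=3) fires B2->S, B1->T, B4->F, B5->T, B5->T, B5->T, B5->T, B5->T, B5->F, B6->T, B6->T, B6->T, B6->F, B7->T, ...; hits B1=T, B2=S, B4=F, B5=T, B5=F, B6=T, B6=F, B7=T, B8=T
test 5 (b=0, z=12) fires B2->E, B1->T, B4->F, B5->T, B5->F, B6->T, B6->T, B6->T, B6->T, B6->T, B6->T, B6->T, B6->T, B6->F, ...; hits B1=T, B2=E, B4=F, B5=T, B5=F, B6=T, B6=F, B7=T, B8=T
together the pool reaches 20 outcomes: B1=T, B1=F, B2=S, B2=E, B3=T, B4=T, B4=F, B5=T, B5=F, B6=T, B6=F, B7=T, B7=F, B8=T, B8=F, B9=T, B9=F, B10=F, B11=T, B12=S
checked all size-1 subsets: none covers 20 outcomes (max 11/20)
checked all size-2 subsets: none covers 20 outcomes (max 17/20)
checked all size-3 subsets: none covers 20 outcomes (max 19/20)
inputs {1, 2, 3, 4} (size 4) cover everything; no size-4 subset with a lexicographically smaller index list covers all 20
Answer: 4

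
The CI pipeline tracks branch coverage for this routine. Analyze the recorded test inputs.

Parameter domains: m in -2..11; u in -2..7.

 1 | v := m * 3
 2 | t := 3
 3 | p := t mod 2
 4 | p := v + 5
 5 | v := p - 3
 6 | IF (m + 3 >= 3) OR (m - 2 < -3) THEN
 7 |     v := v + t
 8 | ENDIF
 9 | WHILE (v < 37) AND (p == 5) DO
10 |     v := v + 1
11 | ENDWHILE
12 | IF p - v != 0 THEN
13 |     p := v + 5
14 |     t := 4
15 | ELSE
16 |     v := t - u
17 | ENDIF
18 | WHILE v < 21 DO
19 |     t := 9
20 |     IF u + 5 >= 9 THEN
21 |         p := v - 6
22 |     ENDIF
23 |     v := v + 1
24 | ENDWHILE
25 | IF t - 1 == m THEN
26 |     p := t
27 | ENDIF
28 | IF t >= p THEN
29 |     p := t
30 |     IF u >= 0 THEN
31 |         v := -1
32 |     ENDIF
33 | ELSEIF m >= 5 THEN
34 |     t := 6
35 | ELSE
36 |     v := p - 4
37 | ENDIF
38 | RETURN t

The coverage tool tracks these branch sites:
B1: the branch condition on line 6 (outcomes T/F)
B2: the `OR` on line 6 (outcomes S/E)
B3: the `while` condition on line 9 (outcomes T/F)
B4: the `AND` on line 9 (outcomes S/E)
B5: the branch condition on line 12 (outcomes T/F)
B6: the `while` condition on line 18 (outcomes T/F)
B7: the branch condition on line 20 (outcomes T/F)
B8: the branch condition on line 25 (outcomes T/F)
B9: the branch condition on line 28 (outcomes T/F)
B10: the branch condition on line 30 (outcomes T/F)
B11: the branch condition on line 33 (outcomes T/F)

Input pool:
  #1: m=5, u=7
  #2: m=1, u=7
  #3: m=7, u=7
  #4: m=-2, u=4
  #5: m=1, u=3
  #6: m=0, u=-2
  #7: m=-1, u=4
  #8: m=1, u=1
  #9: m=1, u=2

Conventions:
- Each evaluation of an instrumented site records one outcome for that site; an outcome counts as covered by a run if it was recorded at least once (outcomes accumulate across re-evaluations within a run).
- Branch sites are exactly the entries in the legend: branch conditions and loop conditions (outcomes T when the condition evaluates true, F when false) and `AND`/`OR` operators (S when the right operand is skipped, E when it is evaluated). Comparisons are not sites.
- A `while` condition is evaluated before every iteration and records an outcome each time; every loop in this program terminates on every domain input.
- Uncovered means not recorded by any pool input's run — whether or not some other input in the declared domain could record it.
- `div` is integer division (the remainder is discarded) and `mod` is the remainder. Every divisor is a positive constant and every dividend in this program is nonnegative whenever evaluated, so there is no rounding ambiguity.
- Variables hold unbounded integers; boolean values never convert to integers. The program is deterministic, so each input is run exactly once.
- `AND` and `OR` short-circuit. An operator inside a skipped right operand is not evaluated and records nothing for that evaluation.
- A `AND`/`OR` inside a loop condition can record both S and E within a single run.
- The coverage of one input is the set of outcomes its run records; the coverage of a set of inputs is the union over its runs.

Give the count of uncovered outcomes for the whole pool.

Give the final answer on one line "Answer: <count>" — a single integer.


test 1 (m=5, u=7) fires B2->S, B1->T, B4->E, B3->F, B5->F, B6->T, B7->T, B6->T, B7->T, B6->T, B7->T, B6->T, B7->T, B6->T, ...; hits B1=T, B2=S, B3=F, B4=E, B5=F, B6=T, B6=F, B7=T, B8=F, B9=F, B11=T
test 2 (m=1, u=7) fires B2->S, B1->T, B4->E, B3->F, B5->F, B6->T, B7->T, B6->T, B7->T, B6->T, B7->T, B6->T, B7->T, B6->T, ...; hits B1=T, B2=S, B3=F, B4=E, B5=F, B6=T, B6=F, B7=T, B8=F, B9=F, B11=F
test 3 (m=7, u=7) fires B2->S, B1->T, B4->E, B3->F, B5->F, B6->T, B7->T, B6->T, B7->T, B6->T, B7->T, B6->T, B7->T, B6->T, ...; hits B1=T, B2=S, B3=F, B4=E, B5=F, B6=T, B6=F, B7=T, B8=F, B9=F, B11=T
test 4 (m=-2, u=4) fires B2->E, B1->T, B4->E, B3->F, B5->F, B6->T, B7->T, B6->T, B7->T, B6->T, B7->T, B6->T, B7->T, B6->T, ...; hits B1=T, B2=E, B3=F, B4=E, B5=F, B6=T, B6=F, B7=T, B8=F, B9=F, B11=F
test 5 (m=1, u=3) fires B2->S, B1->T, B4->E, B3->F, B5->F, B6->T, B7->F, B6->T, B7->F, B6->T, B7->F, B6->T, B7->F, B6->T, ...; hits B1=T, B2=S, B3=F, B4=E, B5=F, B6=T, B6=F, B7=F, B8=F, B9=T, B10=T
test 6 (m=0, u=-2) fires B2->S, B1->T, B4->E, B3->T, B4->E, B3->T, B4->E, B3->T, B4->E, B3->T, B4->E, B3->T, B4->E, B3->T, ...; hits B1=T, B2=S, B3=T, B3=F, B4=S, B4=E, B5=T, B6=F, B8=F, B9=F, B11=F
test 7 (m=-1, u=4) fires B2->E, B1->F, B4->E, B3->F, B5->T, B6->T, B7->T, B6->T, B7->T, B6->T, B7->T, B6->T, B7->T, B6->T, ...; hits B1=F, B2=E, B3=F, B4=E, B5=T, B6=T, B6=F, B7=T, B8=F, B9=F, B11=F
test 8 (m=1, u=1) fires B2->S, B1->T, B4->E, B3->F, B5->F, B6->T, B7->F, B6->T, B7->F, B6->T, B7->F, B6->T, B7->F, B6->T, ...; hits B1=T, B2=S, B3=F, B4=E, B5=F, B6=T, B6=F, B7=F, B8=F, B9=T, B10=T
test 9 (m=1, u=2) fires B2->S, B1->T, B4->E, B3->F, B5->F, B6->T, B7->F, B6->T, B7->F, B6->T, B7->F, B6->T, B7->F, B6->T, ...; hits B1=T, B2=S, B3=F, B4=E, B5=F, B6=T, B6=F, B7=F, B8=F, B9=T, B10=T
union over the pool: B1=T, B1=F, B2=S, B2=E, B3=T, B3=F, B4=S, B4=E, B5=T, B5=F, B6=T, B6=F, B7=T, B7=F, B8=F, B9=T, B9=F, B10=T, B11=T, B11=F
uncovered (2 of 22): B8=T, B10=F
Answer: 2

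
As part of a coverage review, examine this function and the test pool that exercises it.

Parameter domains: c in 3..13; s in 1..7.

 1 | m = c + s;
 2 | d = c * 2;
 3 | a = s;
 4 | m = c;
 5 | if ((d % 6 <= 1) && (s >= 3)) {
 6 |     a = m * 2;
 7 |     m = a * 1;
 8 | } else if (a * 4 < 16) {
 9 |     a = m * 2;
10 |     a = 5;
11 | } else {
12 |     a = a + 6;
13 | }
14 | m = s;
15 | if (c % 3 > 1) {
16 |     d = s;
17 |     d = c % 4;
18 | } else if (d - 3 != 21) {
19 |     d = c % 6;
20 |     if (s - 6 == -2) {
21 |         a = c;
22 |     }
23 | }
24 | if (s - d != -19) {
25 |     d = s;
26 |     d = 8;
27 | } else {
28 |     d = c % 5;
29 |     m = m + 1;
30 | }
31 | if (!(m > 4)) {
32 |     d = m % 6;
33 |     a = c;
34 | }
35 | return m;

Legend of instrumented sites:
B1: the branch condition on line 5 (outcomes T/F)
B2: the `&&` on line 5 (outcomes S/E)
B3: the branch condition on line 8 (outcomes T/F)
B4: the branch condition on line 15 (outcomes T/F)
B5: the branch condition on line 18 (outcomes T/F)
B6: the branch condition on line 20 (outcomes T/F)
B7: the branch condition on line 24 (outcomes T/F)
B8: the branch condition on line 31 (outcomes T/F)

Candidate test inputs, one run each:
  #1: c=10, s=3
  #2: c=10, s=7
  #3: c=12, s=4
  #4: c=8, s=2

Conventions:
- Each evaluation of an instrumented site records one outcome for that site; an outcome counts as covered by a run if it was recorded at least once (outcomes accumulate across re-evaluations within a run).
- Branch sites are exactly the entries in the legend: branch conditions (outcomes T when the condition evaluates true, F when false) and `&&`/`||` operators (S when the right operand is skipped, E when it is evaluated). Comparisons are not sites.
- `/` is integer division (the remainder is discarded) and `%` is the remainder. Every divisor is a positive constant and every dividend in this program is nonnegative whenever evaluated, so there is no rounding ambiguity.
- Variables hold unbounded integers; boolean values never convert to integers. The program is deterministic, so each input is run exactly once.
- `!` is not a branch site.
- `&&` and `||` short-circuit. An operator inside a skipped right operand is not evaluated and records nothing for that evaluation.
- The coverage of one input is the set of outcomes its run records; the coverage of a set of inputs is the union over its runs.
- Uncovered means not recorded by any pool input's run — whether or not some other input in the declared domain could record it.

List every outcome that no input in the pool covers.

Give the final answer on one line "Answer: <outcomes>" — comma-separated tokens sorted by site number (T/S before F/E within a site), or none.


input #1 (c=10, s=3): covers B1=F, B2=S, B3=T, B4=F, B5=T, B6=F, B7=T, B8=T
input #2 (c=10, s=7): covers B1=F, B2=S, B3=F, B4=F, B5=T, B6=F, B7=T, B8=F
input #3 (c=12, s=4): covers B1=T, B2=E, B4=F, B5=F, B7=T, B8=T
input #4 (c=8, s=2): covers B1=F, B2=S, B3=T, B4=T, B7=T, B8=T
union over the pool: B1=T, B1=F, B2=S, B2=E, B3=T, B3=F, B4=T, B4=F, B5=T, B5=F, B6=F, B7=T, B8=T, B8=F
uncovered (2 of 16): B6=T, B7=F
Answer: B6=T, B7=F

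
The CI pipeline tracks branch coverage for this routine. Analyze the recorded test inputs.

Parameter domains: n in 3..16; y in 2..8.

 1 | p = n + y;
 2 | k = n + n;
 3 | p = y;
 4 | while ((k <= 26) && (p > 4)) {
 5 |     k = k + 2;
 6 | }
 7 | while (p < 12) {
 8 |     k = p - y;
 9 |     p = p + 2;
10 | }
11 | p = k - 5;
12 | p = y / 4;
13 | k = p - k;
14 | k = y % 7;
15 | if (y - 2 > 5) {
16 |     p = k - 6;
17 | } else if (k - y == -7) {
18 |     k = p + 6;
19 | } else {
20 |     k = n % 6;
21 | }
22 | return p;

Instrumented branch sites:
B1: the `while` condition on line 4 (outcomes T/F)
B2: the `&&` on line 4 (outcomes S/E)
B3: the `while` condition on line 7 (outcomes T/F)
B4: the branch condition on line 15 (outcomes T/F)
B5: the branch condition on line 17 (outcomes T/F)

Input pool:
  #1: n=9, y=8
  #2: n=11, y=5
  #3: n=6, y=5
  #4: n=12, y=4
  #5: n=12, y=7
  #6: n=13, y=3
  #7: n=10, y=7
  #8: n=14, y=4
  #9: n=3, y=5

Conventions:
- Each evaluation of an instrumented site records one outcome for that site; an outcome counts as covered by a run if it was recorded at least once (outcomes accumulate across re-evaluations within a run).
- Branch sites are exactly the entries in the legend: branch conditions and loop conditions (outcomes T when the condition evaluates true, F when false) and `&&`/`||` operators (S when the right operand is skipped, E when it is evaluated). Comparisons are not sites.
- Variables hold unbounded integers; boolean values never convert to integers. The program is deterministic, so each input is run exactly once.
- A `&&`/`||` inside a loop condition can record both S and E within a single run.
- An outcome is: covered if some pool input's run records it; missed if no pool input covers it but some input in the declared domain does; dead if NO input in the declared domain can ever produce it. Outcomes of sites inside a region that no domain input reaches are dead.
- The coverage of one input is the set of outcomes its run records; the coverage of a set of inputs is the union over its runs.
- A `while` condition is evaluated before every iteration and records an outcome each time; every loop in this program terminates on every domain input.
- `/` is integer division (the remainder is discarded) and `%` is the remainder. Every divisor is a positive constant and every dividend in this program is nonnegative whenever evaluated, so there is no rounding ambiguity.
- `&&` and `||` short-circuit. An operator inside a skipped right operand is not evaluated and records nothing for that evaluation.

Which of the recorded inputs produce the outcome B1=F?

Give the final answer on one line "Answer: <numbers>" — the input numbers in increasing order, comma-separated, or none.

input #1 (n=9, y=8): hits B1=F
input #2 (n=11, y=5): hits B1=F
input #3 (n=6, y=5): hits B1=F
input #4 (n=12, y=4): hits B1=F
input #5 (n=12, y=7): hits B1=F
input #6 (n=13, y=3): hits B1=F
input #7 (n=10, y=7): hits B1=F
input #8 (n=14, y=4): hits B1=F
input #9 (n=3, y=5): hits B1=F

Answer: 1, 2, 3, 4, 5, 6, 7, 8, 9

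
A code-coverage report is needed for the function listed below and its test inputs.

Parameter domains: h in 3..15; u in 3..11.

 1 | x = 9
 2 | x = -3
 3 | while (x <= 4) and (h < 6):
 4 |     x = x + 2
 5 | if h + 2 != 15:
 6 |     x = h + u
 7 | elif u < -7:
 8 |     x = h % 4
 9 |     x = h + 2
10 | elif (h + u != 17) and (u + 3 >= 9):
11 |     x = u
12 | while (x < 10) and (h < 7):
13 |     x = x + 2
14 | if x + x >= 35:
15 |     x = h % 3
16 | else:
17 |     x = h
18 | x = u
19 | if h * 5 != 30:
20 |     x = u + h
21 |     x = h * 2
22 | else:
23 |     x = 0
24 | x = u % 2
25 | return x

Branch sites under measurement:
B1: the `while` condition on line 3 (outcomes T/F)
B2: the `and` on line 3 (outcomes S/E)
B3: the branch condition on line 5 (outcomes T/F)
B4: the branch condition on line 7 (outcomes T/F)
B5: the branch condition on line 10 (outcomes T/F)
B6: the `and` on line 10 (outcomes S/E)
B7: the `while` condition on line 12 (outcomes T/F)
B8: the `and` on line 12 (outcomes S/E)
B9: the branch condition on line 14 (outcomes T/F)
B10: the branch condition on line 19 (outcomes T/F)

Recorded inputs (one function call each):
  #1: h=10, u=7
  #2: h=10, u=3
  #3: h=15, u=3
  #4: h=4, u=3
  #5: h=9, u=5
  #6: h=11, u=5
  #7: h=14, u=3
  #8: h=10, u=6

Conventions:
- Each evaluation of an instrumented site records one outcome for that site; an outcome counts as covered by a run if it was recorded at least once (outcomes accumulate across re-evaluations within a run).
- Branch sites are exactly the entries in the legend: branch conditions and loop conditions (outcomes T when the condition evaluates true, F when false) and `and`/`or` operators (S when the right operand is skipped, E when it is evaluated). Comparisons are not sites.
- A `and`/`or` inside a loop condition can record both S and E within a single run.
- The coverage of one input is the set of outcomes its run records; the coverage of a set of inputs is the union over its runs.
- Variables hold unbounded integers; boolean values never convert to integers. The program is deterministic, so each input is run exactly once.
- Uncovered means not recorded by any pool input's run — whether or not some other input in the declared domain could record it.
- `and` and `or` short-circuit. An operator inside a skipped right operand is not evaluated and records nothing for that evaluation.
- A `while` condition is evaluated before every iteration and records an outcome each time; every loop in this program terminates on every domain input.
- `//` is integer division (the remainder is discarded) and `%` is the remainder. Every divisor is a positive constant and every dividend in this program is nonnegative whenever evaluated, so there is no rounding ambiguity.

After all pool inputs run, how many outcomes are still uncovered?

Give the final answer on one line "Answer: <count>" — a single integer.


input #1, h=10, u=7: events B2->E, B1->F, B3->T, B8->S, B7->F, B9->F, B10->T; outcomes B1=F, B2=E, B3=T, B7=F, B8=S, B9=F, B10=T
input #2, h=10, u=3: events B2->E, B1->F, B3->T, B8->S, B7->F, B9->F, B10->T; outcomes B1=F, B2=E, B3=T, B7=F, B8=S, B9=F, B10=T
input #3, h=15, u=3: events B2->E, B1->F, B3->T, B8->S, B7->F, B9->T, B10->T; outcomes B1=F, B2=E, B3=T, B7=F, B8=S, B9=T, B10=T
input #4, h=4, u=3: events B2->E, B1->T, B2->E, B1->T, B2->E, B1->T, B2->E, B1->T, B2->S, B1->F, B3->T, B8->E, B7->T, B8->E, ...; outcomes B1=T, B1=F, B2=S, B2=E, B3=T, B7=T, B7=F, B8=S, B8=E, B9=F, B10=T
input #5, h=9, u=5: events B2->E, B1->F, B3->T, B8->S, B7->F, B9->F, B10->T; outcomes B1=F, B2=E, B3=T, B7=F, B8=S, B9=F, B10=T
input #6, h=11, u=5: events B2->E, B1->F, B3->T, B8->S, B7->F, B9->F, B10->T; outcomes B1=F, B2=E, B3=T, B7=F, B8=S, B9=F, B10=T
input #7, h=14, u=3: events B2->E, B1->F, B3->T, B8->S, B7->F, B9->F, B10->T; outcomes B1=F, B2=E, B3=T, B7=F, B8=S, B9=F, B10=T
input #8, h=10, u=6: events B2->E, B1->F, B3->T, B8->S, B7->F, B9->F, B10->T; outcomes B1=F, B2=E, B3=T, B7=F, B8=S, B9=F, B10=T
union over the pool: B1=T, B1=F, B2=S, B2=E, B3=T, B7=T, B7=F, B8=S, B8=E, B9=T, B9=F, B10=T
uncovered (8 of 20): B3=F, B4=T, B4=F, B5=T, B5=F, B6=S, B6=E, B10=F
Answer: 8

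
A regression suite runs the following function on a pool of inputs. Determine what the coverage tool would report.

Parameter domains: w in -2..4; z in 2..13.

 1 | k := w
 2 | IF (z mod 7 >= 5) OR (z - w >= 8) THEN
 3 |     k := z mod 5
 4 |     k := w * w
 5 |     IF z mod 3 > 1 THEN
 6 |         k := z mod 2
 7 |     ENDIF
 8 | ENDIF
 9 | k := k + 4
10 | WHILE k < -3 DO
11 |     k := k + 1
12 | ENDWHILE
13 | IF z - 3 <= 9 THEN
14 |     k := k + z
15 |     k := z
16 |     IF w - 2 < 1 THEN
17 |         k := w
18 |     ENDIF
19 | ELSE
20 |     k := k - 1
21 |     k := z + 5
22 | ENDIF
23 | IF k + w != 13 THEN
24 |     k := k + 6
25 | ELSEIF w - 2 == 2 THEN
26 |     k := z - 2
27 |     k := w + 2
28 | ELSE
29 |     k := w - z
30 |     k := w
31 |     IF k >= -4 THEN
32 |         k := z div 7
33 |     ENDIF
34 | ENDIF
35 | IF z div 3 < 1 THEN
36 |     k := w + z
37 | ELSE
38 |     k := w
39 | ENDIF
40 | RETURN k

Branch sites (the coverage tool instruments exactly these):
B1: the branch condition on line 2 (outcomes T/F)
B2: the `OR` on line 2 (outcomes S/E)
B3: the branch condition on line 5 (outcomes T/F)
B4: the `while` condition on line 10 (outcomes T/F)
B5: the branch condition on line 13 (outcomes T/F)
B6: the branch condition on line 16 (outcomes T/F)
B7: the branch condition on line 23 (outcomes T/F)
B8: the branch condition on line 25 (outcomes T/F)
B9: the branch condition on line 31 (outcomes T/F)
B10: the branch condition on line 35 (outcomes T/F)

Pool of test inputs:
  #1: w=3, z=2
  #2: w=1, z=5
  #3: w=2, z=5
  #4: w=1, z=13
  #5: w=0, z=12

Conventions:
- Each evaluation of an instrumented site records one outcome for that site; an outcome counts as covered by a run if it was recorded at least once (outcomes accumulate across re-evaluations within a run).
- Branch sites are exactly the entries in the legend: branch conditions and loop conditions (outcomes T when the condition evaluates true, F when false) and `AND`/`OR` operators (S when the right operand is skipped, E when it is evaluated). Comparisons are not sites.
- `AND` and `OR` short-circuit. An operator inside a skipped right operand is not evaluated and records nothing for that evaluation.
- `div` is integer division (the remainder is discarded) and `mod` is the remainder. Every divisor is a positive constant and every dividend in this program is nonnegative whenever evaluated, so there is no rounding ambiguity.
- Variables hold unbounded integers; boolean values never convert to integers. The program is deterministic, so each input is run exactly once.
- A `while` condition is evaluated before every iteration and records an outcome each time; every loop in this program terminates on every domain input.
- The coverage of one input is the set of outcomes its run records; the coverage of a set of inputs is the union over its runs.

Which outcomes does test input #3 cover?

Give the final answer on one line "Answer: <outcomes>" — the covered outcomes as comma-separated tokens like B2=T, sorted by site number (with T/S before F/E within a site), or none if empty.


Event log for input #3 (w=2, z=5):
  B2->S, B1->T, B3->T, B4->F, B5->T, B6->T, B7->T, B10->F
deduplicating events, the covered set is: B1=T, B2=S, B3=T, B4=F, B5=T, B6=T, B7=T, B10=F
Answer: B1=T, B2=S, B3=T, B4=F, B5=T, B6=T, B7=T, B10=F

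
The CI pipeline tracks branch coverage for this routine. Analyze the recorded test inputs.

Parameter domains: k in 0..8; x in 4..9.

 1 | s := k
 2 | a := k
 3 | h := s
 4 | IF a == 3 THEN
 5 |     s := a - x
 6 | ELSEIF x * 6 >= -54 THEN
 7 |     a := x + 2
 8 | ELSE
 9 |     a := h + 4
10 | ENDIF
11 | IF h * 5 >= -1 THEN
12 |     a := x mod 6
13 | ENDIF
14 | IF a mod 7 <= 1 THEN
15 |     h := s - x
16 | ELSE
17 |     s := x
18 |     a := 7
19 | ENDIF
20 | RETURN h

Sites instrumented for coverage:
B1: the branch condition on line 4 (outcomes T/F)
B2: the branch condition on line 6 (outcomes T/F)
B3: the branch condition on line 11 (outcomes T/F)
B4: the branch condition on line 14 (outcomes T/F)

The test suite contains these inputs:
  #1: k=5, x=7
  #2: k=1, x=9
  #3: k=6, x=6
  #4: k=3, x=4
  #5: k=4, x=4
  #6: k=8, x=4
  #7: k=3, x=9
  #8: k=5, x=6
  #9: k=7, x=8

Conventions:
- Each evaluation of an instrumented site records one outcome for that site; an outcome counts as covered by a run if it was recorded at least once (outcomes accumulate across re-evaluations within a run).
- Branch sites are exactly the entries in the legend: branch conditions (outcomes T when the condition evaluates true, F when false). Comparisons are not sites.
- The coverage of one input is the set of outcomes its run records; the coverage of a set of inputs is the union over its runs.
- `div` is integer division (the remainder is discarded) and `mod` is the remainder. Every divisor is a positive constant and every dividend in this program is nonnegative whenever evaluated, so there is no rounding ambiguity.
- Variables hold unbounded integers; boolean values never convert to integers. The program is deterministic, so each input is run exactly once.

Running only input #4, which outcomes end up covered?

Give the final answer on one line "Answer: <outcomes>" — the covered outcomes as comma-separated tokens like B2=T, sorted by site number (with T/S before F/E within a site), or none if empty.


Simulating input #4 (k=3, x=4) step by step:
  B1->T, B3->T, B4->F
collecting distinct outcomes: B1=T, B3=T, B4=F
Answer: B1=T, B3=T, B4=F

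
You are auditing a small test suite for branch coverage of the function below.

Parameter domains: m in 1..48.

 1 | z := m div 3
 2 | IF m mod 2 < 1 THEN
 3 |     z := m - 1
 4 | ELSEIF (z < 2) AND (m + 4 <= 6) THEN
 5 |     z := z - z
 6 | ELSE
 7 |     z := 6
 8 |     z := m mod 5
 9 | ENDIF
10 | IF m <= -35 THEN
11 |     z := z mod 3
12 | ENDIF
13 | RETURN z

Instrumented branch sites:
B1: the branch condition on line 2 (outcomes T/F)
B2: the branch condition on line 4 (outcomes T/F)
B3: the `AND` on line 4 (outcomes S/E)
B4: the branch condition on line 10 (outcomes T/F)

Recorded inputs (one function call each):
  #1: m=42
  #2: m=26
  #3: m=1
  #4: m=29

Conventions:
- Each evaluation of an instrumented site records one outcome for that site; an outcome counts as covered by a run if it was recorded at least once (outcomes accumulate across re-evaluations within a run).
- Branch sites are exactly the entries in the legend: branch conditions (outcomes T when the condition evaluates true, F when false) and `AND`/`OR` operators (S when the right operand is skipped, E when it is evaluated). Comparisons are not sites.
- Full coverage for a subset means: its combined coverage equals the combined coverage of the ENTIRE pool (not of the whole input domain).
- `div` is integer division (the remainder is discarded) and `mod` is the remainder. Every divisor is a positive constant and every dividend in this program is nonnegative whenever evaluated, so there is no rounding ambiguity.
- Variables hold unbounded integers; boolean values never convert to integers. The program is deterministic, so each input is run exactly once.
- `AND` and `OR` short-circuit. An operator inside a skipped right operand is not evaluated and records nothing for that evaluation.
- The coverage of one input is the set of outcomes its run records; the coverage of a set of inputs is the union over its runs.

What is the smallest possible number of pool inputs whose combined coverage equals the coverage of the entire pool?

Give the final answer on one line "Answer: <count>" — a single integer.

test 1 (m=42) hits B1=T, B4=F
test 2 (m=26) hits B1=T, B4=F
test 3 (m=1) hits B1=F, B2=T, B3=E, B4=F
test 4 (m=29) hits B1=F, B2=F, B3=S, B4=F
union over all inputs: B1=T, B1=F, B2=T, B2=F, B3=S, B3=E, B4=F (7 outcomes)
size 1 is not enough: best union over all size-1 subsets is 4/7
size 2 is not enough: best union over all size-2 subsets is 6/7
inputs {1, 3, 4} (size 3) cover everything; no size-3 subset with a lexicographically smaller index list covers all 7

Answer: 3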